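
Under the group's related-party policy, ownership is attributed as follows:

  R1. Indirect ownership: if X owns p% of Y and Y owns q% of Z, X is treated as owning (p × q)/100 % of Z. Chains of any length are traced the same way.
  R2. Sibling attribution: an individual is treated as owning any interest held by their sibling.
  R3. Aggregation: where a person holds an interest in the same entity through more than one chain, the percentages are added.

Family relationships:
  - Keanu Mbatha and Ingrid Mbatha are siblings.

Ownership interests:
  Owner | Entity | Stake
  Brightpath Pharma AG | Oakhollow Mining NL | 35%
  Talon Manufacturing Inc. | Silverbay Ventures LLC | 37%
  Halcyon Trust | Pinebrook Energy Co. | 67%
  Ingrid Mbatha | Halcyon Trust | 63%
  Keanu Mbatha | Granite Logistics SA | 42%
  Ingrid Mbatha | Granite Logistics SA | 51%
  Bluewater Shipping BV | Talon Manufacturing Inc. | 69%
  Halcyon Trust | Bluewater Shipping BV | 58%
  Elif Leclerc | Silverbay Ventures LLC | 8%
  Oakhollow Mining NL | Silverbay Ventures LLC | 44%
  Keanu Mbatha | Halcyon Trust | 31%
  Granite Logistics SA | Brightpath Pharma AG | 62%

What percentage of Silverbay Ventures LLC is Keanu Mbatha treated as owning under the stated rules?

By sibling attribution (R2), Keanu Mbatha is treated as also owning Ingrid Mbatha's interest in Granite Logistics SA, giving 42% + 51% = 93%.
By sibling attribution (R2), Keanu Mbatha is treated as also owning Ingrid Mbatha's interest in Halcyon Trust, giving 31% + 63% = 94%.
Chain via Granite Logistics SA → Brightpath Pharma AG → Oakhollow Mining NL (R1): 93% × 62% × 35% × 44% = 8.87964% of Silverbay Ventures LLC.
Chain via Halcyon Trust → Bluewater Shipping BV → Talon Manufacturing Inc. (R1): 94% × 58% × 69% × 37% = 13.918956% of Silverbay Ventures LLC.
Aggregating (R3): 8.87964% + 13.918956% = 22.798596%.

22.798596%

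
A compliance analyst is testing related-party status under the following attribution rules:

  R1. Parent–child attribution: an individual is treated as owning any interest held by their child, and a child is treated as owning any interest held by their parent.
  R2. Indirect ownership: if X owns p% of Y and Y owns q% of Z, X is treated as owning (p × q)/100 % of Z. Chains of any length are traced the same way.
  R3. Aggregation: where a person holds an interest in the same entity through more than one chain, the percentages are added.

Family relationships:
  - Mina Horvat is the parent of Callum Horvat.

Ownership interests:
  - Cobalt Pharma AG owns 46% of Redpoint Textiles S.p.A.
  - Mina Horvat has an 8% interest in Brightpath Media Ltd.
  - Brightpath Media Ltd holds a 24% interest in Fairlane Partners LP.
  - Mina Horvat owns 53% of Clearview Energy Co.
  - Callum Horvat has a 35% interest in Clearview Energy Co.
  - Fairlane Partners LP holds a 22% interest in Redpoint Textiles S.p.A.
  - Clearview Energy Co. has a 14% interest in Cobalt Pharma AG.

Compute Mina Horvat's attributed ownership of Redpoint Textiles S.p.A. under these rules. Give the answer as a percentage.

By parent–child attribution (R1), Mina Horvat is treated as also owning Callum Horvat's interest in Clearview Energy Co, giving 53% + 35% = 88%.
Chain via Brightpath Media Ltd → Fairlane Partners LP (R2): 8% × 24% × 22% = 0.4224% of Redpoint Textiles S.p.A.
Chain via Clearview Energy Co. → Cobalt Pharma AG (R2): 88% × 14% × 46% = 5.6672% of Redpoint Textiles S.p.A.
Aggregating (R3): 0.4224% + 5.6672% = 6.0896%.

6.0896%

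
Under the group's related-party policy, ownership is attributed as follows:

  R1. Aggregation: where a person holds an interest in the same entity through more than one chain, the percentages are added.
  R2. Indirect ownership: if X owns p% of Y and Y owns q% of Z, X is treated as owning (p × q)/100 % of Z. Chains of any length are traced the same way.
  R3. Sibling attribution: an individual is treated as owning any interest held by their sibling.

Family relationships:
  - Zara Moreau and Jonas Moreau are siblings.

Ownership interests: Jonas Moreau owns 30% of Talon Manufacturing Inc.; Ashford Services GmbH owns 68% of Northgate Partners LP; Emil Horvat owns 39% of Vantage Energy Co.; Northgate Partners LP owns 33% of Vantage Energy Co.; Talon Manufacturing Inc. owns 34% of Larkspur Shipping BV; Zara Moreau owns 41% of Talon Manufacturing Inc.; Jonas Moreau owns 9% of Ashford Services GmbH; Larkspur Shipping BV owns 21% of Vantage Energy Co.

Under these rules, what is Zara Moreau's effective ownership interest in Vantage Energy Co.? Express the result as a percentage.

By sibling attribution (R3), Zara Moreau is treated as also owning Jonas Moreau's interest in Talon Manufacturing Inc, giving 41% + 30% = 71%.
By sibling attribution (R3), Zara Moreau is treated as owning Jonas Moreau's 9% interest in Ashford Services GmbH.
Chain via Talon Manufacturing Inc. → Larkspur Shipping BV (R2): 71% × 34% × 21% = 5.0694% of Vantage Energy Co.
Chain via Ashford Services GmbH → Northgate Partners LP (R2): 9% × 68% × 33% = 2.0196% of Vantage Energy Co.
Aggregating (R1): 5.0694% + 2.0196% = 7.089%.

7.089%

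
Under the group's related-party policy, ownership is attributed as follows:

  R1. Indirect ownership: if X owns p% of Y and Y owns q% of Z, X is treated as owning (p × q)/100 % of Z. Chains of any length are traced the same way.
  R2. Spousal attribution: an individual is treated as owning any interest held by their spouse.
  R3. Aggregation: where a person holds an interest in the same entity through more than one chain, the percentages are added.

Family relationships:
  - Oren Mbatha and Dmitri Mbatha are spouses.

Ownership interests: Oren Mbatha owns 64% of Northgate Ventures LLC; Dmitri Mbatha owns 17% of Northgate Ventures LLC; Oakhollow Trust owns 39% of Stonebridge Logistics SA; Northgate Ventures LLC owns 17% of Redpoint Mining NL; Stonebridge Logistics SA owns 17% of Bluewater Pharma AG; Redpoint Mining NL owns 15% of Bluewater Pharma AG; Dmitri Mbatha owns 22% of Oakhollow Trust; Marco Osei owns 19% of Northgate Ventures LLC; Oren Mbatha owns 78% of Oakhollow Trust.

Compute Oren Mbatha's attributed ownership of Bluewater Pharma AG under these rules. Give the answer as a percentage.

8.6955%

By spousal attribution (R2), Oren Mbatha is treated as also owning Dmitri Mbatha's interest in Oakhollow Trust, giving 78% + 22% = 100%.
By spousal attribution (R2), Oren Mbatha is treated as also owning Dmitri Mbatha's interest in Northgate Ventures LLC, giving 64% + 17% = 81%.
Chain via Oakhollow Trust → Stonebridge Logistics SA (R1): 100% × 39% × 17% = 6.63% of Bluewater Pharma AG.
Chain via Northgate Ventures LLC → Redpoint Mining NL (R1): 81% × 17% × 15% = 2.0655% of Bluewater Pharma AG.
Aggregating (R3): 6.63% + 2.0655% = 8.6955%.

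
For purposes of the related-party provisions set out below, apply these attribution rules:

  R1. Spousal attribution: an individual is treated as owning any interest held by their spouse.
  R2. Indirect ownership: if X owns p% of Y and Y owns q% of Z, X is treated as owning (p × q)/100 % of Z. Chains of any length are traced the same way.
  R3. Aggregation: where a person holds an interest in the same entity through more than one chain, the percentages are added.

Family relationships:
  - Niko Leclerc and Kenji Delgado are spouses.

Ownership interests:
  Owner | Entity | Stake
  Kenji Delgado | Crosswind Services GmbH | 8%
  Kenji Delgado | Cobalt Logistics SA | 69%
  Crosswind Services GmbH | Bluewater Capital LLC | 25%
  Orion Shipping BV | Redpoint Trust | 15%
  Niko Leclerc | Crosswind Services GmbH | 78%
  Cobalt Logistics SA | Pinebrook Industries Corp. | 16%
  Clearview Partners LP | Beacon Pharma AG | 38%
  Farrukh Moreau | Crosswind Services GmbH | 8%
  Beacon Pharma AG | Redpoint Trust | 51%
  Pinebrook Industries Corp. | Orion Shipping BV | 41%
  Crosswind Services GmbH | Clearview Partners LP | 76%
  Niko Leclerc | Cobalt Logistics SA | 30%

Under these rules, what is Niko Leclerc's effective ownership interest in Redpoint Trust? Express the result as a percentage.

By spousal attribution (R1), Niko Leclerc is treated as also owning Kenji Delgado's interest in Cobalt Logistics SA, giving 30% + 69% = 99%.
By spousal attribution (R1), Niko Leclerc is treated as also owning Kenji Delgado's interest in Crosswind Services GmbH, giving 78% + 8% = 86%.
Chain via Cobalt Logistics SA → Pinebrook Industries Corp. → Orion Shipping BV (R2): 99% × 16% × 41% × 15% = 0.97416% of Redpoint Trust.
Chain via Crosswind Services GmbH → Clearview Partners LP → Beacon Pharma AG (R2): 86% × 76% × 38% × 51% = 12.666768% of Redpoint Trust.
Aggregating (R3): 0.97416% + 12.666768% = 13.640928%.

13.640928%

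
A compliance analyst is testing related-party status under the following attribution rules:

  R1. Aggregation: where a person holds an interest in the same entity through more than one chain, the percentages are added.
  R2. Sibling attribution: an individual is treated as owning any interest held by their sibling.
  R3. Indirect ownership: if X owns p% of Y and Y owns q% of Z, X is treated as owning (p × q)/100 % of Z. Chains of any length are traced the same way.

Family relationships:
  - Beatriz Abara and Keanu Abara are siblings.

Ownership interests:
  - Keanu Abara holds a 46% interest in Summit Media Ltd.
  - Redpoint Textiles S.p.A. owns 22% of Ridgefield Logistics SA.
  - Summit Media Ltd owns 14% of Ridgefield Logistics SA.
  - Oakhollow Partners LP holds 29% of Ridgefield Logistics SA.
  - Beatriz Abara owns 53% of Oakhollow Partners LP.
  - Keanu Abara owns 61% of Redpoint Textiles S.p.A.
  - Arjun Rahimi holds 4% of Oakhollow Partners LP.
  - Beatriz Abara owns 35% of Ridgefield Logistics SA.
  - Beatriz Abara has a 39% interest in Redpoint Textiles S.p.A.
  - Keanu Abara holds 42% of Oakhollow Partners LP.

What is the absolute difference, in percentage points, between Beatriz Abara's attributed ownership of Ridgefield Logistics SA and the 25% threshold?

By sibling attribution (R2), Beatriz Abara is treated as also owning Keanu Abara's interest in Oakhollow Partners LP, giving 53% + 42% = 95%.
By sibling attribution (R2), Beatriz Abara is treated as also owning Keanu Abara's interest in Redpoint Textiles S.p.A, giving 39% + 61% = 100%.
By sibling attribution (R2), Beatriz Abara is treated as owning Keanu Abara's 46% interest in Summit Media Ltd.
Chain via Oakhollow Partners LP (R3): 95% × 29% = 27.55% of Ridgefield Logistics SA.
Chain via Redpoint Textiles S.p.A. (R3): 100% × 22% = 22% of Ridgefield Logistics SA.
Direct interest in Ridgefield Logistics SA: 35%.
Chain via Summit Media Ltd (R3): 46% × 14% = 6.44% of Ridgefield Logistics SA.
Aggregating (R1): 27.55% + 22% + 35% + 6.44% = 90.99%.
90.99% exceeds the 25% threshold by 65.99 percentage points.

65.99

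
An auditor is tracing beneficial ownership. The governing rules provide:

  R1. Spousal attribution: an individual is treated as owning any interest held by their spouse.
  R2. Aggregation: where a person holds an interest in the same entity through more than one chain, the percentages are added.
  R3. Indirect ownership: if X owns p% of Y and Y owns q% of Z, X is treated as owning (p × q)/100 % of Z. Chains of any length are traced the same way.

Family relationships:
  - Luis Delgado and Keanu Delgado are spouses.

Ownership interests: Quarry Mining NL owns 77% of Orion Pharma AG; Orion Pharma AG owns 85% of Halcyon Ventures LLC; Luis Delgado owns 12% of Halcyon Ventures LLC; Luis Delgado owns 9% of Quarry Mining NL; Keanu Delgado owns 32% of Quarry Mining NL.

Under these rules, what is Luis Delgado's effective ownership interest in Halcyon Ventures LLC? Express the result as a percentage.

38.8345%

By spousal attribution (R1), Luis Delgado is treated as also owning Keanu Delgado's interest in Quarry Mining NL, giving 9% + 32% = 41%.
Chain via Quarry Mining NL → Orion Pharma AG (R3): 41% × 77% × 85% = 26.8345% of Halcyon Ventures LLC.
Direct interest in Halcyon Ventures LLC: 12%.
Aggregating (R2): 26.8345% + 12% = 38.8345%.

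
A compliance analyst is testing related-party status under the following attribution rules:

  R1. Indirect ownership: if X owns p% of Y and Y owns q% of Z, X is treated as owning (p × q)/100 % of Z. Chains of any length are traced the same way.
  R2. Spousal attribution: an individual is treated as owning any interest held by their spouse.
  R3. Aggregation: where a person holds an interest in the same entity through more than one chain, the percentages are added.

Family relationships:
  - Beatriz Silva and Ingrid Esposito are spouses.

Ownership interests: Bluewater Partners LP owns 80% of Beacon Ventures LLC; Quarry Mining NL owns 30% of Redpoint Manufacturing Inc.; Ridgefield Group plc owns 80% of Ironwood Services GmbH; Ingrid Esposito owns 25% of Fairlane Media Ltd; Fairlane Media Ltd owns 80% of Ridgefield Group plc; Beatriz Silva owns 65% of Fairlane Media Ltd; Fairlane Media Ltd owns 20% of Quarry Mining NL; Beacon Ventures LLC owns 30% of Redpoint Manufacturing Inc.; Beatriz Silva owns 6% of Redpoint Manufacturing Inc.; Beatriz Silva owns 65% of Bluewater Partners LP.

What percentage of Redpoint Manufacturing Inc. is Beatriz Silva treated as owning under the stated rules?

By spousal attribution (R2), Beatriz Silva is treated as also owning Ingrid Esposito's interest in Fairlane Media Ltd, giving 65% + 25% = 90%.
Chain via Bluewater Partners LP → Beacon Ventures LLC (R1): 65% × 80% × 30% = 15.6% of Redpoint Manufacturing Inc.
Chain via Fairlane Media Ltd → Quarry Mining NL (R1): 90% × 20% × 30% = 5.4% of Redpoint Manufacturing Inc.
Direct interest in Redpoint Manufacturing Inc: 6%.
Aggregating (R3): 15.6% + 5.4% + 6% = 27%.

27%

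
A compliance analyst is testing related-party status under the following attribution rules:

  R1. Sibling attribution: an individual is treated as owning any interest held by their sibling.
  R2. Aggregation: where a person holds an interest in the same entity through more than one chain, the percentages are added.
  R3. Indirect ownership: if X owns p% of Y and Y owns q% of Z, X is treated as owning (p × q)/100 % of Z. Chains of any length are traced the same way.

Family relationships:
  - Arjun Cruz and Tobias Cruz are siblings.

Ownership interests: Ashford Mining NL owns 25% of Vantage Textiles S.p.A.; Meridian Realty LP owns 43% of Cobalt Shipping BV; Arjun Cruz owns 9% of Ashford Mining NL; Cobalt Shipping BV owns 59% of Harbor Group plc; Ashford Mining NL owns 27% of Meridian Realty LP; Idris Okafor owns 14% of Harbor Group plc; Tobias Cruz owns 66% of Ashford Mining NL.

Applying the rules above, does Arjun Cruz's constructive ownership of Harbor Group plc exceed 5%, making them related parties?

Yes

By sibling attribution (R1), Arjun Cruz is treated as also owning Tobias Cruz's interest in Ashford Mining NL, giving 9% + 66% = 75%.
Chain via Ashford Mining NL → Meridian Realty LP → Cobalt Shipping BV (R3): 75% × 27% × 43% × 59% = 5.137425% of Harbor Group plc.
5.137425% exceeds the 5% threshold, so Arjun is a related party to Harbor Group plc.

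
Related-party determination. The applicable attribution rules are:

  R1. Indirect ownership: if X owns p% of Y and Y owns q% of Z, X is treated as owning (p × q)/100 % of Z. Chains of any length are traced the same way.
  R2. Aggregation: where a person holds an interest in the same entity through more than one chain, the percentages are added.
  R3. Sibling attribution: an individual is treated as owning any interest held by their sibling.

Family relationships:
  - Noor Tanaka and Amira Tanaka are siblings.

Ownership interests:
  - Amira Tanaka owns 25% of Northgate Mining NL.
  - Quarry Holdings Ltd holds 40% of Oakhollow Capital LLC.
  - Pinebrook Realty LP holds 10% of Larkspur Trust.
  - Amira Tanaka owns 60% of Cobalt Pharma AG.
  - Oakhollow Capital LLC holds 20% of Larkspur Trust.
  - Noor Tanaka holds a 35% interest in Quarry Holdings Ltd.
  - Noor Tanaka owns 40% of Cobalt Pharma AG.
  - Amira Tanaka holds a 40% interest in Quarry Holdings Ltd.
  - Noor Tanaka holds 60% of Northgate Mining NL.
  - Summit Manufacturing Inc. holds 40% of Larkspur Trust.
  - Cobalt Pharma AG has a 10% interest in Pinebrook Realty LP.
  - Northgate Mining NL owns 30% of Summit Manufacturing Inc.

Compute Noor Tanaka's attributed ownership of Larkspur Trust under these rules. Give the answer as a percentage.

17.2%

By sibling attribution (R3), Noor Tanaka is treated as also owning Amira Tanaka's interest in Northgate Mining NL, giving 60% + 25% = 85%.
By sibling attribution (R3), Noor Tanaka is treated as also owning Amira Tanaka's interest in Cobalt Pharma AG, giving 40% + 60% = 100%.
By sibling attribution (R3), Noor Tanaka is treated as also owning Amira Tanaka's interest in Quarry Holdings Ltd, giving 35% + 40% = 75%.
Chain via Northgate Mining NL → Summit Manufacturing Inc. (R1): 85% × 30% × 40% = 10.2% of Larkspur Trust.
Chain via Cobalt Pharma AG → Pinebrook Realty LP (R1): 100% × 10% × 10% = 1% of Larkspur Trust.
Chain via Quarry Holdings Ltd → Oakhollow Capital LLC (R1): 75% × 40% × 20% = 6% of Larkspur Trust.
Aggregating (R2): 10.2% + 1% + 6% = 17.2%.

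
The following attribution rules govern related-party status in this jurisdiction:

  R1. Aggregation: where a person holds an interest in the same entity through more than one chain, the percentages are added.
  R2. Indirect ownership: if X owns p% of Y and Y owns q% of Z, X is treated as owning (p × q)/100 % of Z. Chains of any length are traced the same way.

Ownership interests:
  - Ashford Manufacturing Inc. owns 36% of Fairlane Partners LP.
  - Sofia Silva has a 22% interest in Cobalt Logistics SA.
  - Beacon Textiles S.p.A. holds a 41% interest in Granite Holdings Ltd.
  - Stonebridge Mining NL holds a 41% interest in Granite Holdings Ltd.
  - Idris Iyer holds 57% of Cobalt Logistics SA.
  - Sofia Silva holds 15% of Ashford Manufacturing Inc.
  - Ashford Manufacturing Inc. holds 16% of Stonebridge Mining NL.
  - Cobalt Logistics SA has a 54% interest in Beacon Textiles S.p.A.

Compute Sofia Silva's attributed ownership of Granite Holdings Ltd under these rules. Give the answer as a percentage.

5.8548%

Chain via Ashford Manufacturing Inc. → Stonebridge Mining NL (R2): 15% × 16% × 41% = 0.984% of Granite Holdings Ltd.
Chain via Cobalt Logistics SA → Beacon Textiles S.p.A. (R2): 22% × 54% × 41% = 4.8708% of Granite Holdings Ltd.
Aggregating (R1): 0.984% + 4.8708% = 5.8548%.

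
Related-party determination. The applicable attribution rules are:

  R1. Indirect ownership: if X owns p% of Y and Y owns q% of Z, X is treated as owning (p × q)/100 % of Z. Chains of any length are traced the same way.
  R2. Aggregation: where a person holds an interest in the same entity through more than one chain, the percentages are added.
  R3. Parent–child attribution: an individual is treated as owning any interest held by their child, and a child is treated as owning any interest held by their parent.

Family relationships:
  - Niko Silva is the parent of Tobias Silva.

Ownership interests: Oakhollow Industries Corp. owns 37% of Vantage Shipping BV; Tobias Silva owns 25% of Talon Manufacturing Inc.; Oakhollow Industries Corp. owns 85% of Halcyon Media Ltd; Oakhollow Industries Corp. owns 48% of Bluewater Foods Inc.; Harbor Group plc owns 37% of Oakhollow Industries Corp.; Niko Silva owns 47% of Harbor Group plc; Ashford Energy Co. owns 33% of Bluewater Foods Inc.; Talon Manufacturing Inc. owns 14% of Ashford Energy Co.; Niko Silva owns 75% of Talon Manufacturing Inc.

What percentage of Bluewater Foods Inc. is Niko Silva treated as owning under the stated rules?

By parent–child attribution (R3), Niko Silva is treated as also owning Tobias Silva's interest in Talon Manufacturing Inc, giving 75% + 25% = 100%.
Chain via Harbor Group plc → Oakhollow Industries Corp. (R1): 47% × 37% × 48% = 8.3472% of Bluewater Foods Inc.
Chain via Talon Manufacturing Inc. → Ashford Energy Co. (R1): 100% × 14% × 33% = 4.62% of Bluewater Foods Inc.
Aggregating (R2): 8.3472% + 4.62% = 12.9672%.

12.9672%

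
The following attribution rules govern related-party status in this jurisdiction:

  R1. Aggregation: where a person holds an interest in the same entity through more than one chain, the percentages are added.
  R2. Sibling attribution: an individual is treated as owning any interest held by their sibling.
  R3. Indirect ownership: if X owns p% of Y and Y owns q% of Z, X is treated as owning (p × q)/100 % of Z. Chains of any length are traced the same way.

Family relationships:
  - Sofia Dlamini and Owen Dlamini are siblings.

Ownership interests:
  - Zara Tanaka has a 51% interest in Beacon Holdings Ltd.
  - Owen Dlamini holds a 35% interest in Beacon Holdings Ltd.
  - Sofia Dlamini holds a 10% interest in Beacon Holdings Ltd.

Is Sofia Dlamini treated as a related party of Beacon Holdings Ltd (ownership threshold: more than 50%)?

No

By sibling attribution (R2), Sofia Dlamini is treated as also owning Owen Dlamini's interest in Beacon Holdings Ltd, giving 10% + 35% = 45%.
Direct interest in Beacon Holdings Ltd: 45%.
45% does not exceed the 50% threshold, so Sofia is not a related party to Beacon Holdings Ltd.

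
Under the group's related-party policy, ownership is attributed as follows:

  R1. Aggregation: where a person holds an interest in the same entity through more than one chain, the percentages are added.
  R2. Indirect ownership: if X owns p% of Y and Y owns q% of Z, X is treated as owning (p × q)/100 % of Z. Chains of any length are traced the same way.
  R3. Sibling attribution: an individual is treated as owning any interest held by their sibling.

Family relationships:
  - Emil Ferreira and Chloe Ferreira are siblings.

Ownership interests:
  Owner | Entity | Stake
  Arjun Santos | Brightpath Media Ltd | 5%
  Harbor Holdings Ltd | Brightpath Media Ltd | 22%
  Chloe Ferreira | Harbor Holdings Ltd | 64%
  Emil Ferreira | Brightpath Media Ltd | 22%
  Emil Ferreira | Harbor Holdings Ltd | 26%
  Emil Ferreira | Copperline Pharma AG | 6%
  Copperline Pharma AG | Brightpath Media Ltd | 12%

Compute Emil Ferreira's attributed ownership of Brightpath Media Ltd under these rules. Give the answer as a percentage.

42.52%

By sibling attribution (R3), Emil Ferreira is treated as also owning Chloe Ferreira's interest in Harbor Holdings Ltd, giving 26% + 64% = 90%.
Chain via Harbor Holdings Ltd (R2): 90% × 22% = 19.8% of Brightpath Media Ltd.
Chain via Copperline Pharma AG (R2): 6% × 12% = 0.72% of Brightpath Media Ltd.
Direct interest in Brightpath Media Ltd: 22%.
Aggregating (R1): 19.8% + 0.72% + 22% = 42.52%.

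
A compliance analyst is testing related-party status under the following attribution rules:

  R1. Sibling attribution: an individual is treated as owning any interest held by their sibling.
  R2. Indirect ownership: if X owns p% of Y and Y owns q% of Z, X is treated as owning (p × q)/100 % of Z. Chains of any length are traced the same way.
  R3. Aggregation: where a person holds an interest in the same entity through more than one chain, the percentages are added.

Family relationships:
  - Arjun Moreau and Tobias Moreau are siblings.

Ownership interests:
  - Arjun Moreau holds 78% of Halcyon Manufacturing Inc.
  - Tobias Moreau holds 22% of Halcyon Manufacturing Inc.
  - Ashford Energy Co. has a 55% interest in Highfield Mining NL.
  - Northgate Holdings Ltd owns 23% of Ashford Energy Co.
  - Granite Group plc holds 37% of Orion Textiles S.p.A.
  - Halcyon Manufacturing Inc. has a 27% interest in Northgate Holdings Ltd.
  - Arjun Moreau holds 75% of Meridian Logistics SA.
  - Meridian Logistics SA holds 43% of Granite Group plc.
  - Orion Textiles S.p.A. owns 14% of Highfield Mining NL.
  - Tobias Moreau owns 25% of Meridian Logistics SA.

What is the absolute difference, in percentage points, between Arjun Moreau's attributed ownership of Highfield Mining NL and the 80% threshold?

74.3571

By sibling attribution (R1), Arjun Moreau is treated as also owning Tobias Moreau's interest in Halcyon Manufacturing Inc, giving 78% + 22% = 100%.
By sibling attribution (R1), Arjun Moreau is treated as also owning Tobias Moreau's interest in Meridian Logistics SA, giving 75% + 25% = 100%.
Chain via Halcyon Manufacturing Inc. → Northgate Holdings Ltd → Ashford Energy Co. (R2): 100% × 27% × 23% × 55% = 3.4155% of Highfield Mining NL.
Chain via Meridian Logistics SA → Granite Group plc → Orion Textiles S.p.A. (R2): 100% × 43% × 37% × 14% = 2.2274% of Highfield Mining NL.
Aggregating (R3): 3.4155% + 2.2274% = 5.6429%.
5.6429% falls short of the 80% threshold by 74.3571 percentage points.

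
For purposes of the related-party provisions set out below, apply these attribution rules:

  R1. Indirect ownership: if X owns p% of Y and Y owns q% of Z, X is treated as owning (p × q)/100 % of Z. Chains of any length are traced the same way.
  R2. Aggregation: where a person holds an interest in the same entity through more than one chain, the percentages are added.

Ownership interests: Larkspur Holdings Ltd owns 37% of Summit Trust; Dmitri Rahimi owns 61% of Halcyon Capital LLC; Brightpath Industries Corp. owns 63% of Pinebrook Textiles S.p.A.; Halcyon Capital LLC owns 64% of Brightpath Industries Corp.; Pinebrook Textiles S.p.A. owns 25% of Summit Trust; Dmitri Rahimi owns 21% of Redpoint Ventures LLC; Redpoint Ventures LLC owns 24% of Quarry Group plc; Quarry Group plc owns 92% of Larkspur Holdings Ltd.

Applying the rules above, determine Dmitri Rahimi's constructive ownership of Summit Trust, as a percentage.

7.864416%

Chain via Halcyon Capital LLC → Brightpath Industries Corp. → Pinebrook Textiles S.p.A. (R1): 61% × 64% × 63% × 25% = 6.1488% of Summit Trust.
Chain via Redpoint Ventures LLC → Quarry Group plc → Larkspur Holdings Ltd (R1): 21% × 24% × 92% × 37% = 1.715616% of Summit Trust.
Aggregating (R2): 6.1488% + 1.715616% = 7.864416%.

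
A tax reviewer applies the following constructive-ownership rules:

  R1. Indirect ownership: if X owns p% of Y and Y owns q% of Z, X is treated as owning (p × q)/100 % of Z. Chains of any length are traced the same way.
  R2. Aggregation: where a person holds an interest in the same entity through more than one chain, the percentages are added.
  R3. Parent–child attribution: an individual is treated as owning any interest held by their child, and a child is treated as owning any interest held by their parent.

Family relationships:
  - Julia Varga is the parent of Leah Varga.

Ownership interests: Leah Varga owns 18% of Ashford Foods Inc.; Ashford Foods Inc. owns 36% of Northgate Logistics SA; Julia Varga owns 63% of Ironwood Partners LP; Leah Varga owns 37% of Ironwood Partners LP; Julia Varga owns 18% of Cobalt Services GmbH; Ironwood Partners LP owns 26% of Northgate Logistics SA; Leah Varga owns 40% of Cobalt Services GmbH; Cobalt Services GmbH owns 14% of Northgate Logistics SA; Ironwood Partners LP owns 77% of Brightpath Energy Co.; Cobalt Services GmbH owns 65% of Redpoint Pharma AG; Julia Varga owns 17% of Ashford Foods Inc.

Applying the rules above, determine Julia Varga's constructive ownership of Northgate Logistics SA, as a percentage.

46.72%

By parent–child attribution (R3), Julia Varga is treated as also owning Leah Varga's interest in Ashford Foods Inc, giving 17% + 18% = 35%.
By parent–child attribution (R3), Julia Varga is treated as also owning Leah Varga's interest in Ironwood Partners LP, giving 63% + 37% = 100%.
By parent–child attribution (R3), Julia Varga is treated as also owning Leah Varga's interest in Cobalt Services GmbH, giving 18% + 40% = 58%.
Chain via Ashford Foods Inc. (R1): 35% × 36% = 12.6% of Northgate Logistics SA.
Chain via Ironwood Partners LP (R1): 100% × 26% = 26% of Northgate Logistics SA.
Chain via Cobalt Services GmbH (R1): 58% × 14% = 8.12% of Northgate Logistics SA.
Aggregating (R2): 12.6% + 26% + 8.12% = 46.72%.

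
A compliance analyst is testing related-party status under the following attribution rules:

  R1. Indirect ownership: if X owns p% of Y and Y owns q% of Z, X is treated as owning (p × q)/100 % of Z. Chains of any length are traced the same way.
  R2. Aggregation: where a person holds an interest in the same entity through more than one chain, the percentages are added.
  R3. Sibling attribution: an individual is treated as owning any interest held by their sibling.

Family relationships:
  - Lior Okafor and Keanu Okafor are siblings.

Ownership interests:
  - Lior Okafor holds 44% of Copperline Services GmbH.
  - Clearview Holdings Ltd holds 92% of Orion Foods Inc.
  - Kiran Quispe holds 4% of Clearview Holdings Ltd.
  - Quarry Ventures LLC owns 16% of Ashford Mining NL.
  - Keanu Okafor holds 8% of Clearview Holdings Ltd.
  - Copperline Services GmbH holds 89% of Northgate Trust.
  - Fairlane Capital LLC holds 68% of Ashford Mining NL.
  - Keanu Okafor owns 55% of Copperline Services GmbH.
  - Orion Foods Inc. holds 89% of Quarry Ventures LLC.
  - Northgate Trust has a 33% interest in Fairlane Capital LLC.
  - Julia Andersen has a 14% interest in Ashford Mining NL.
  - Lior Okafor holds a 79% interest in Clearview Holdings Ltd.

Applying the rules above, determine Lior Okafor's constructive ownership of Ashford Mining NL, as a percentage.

31.16958%

By sibling attribution (R3), Lior Okafor is treated as also owning Keanu Okafor's interest in Clearview Holdings Ltd, giving 79% + 8% = 87%.
By sibling attribution (R3), Lior Okafor is treated as also owning Keanu Okafor's interest in Copperline Services GmbH, giving 44% + 55% = 99%.
Chain via Clearview Holdings Ltd → Orion Foods Inc. → Quarry Ventures LLC (R1): 87% × 92% × 89% × 16% = 11.397696% of Ashford Mining NL.
Chain via Copperline Services GmbH → Northgate Trust → Fairlane Capital LLC (R1): 99% × 89% × 33% × 68% = 19.771884% of Ashford Mining NL.
Aggregating (R2): 11.397696% + 19.771884% = 31.16958%.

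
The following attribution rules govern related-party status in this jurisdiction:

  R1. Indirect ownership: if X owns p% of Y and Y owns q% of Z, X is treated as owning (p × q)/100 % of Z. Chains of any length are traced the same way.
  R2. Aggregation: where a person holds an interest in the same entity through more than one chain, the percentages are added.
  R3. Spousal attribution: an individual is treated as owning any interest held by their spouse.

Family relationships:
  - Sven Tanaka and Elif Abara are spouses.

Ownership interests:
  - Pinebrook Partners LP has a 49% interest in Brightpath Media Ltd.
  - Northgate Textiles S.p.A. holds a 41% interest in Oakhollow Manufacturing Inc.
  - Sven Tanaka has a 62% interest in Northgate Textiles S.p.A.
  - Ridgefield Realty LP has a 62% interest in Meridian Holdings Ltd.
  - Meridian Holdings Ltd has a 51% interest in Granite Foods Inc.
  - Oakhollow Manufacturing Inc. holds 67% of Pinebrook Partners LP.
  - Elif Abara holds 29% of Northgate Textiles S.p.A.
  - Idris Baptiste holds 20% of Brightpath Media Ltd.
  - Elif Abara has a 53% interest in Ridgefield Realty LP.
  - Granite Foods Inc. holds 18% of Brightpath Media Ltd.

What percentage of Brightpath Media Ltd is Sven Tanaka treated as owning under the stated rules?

15.265421%

By spousal attribution (R3), Sven Tanaka is treated as also owning Elif Abara's interest in Northgate Textiles S.p.A, giving 62% + 29% = 91%.
By spousal attribution (R3), Sven Tanaka is treated as owning Elif Abara's 53% interest in Ridgefield Realty LP.
Chain via Northgate Textiles S.p.A. → Oakhollow Manufacturing Inc. → Pinebrook Partners LP (R1): 91% × 41% × 67% × 49% = 12.248873% of Brightpath Media Ltd.
Chain via Ridgefield Realty LP → Meridian Holdings Ltd → Granite Foods Inc. (R1): 53% × 62% × 51% × 18% = 3.016548% of Brightpath Media Ltd.
Aggregating (R2): 12.248873% + 3.016548% = 15.265421%.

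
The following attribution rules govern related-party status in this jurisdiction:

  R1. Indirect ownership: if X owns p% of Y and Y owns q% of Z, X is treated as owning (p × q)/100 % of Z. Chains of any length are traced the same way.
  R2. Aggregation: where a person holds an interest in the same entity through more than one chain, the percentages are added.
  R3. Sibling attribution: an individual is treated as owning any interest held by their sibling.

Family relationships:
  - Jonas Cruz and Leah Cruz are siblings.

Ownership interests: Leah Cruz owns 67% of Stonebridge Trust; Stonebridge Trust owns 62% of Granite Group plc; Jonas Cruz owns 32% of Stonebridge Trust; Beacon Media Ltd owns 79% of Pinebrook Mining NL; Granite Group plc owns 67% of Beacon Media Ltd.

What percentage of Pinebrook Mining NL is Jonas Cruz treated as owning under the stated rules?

By sibling attribution (R3), Jonas Cruz is treated as also owning Leah Cruz's interest in Stonebridge Trust, giving 32% + 67% = 99%.
Chain via Stonebridge Trust → Granite Group plc → Beacon Media Ltd (R1): 99% × 62% × 67% × 79% = 32.488434% of Pinebrook Mining NL.

32.488434%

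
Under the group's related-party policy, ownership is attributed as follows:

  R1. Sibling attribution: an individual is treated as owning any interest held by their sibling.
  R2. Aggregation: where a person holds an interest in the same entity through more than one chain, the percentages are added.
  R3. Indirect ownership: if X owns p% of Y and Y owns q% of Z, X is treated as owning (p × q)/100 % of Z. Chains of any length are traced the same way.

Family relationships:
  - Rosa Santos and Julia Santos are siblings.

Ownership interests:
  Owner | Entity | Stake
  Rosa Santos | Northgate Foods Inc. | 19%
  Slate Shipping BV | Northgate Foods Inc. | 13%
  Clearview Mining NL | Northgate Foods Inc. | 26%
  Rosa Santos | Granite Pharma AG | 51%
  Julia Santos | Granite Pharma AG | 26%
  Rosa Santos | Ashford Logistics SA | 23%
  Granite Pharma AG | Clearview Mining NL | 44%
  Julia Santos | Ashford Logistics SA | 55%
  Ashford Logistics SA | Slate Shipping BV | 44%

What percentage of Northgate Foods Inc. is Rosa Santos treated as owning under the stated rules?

32.2704%

By sibling attribution (R1), Rosa Santos is treated as also owning Julia Santos's interest in Ashford Logistics SA, giving 23% + 55% = 78%.
By sibling attribution (R1), Rosa Santos is treated as also owning Julia Santos's interest in Granite Pharma AG, giving 51% + 26% = 77%.
Chain via Ashford Logistics SA → Slate Shipping BV (R3): 78% × 44% × 13% = 4.4616% of Northgate Foods Inc.
Chain via Granite Pharma AG → Clearview Mining NL (R3): 77% × 44% × 26% = 8.8088% of Northgate Foods Inc.
Direct interest in Northgate Foods Inc: 19%.
Aggregating (R2): 4.4616% + 8.8088% + 19% = 32.2704%.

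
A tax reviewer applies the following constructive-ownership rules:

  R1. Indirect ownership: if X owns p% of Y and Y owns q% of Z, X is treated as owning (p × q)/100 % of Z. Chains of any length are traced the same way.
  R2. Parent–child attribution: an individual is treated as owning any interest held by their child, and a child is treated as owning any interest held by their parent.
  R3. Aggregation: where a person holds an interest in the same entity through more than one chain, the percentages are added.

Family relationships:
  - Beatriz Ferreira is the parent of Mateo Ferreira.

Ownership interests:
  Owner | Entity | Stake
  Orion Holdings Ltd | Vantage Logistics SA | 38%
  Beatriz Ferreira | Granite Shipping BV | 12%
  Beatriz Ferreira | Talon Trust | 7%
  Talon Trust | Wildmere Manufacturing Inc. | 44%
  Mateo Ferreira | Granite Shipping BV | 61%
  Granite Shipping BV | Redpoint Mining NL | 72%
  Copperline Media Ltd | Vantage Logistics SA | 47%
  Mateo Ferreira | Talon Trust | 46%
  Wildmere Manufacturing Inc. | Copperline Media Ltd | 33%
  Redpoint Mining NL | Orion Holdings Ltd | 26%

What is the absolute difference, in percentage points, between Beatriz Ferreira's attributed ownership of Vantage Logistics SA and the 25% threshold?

By parent–child attribution (R2), Beatriz Ferreira is treated as also owning Mateo Ferreira's interest in Talon Trust, giving 7% + 46% = 53%.
By parent–child attribution (R2), Beatriz Ferreira is treated as also owning Mateo Ferreira's interest in Granite Shipping BV, giving 12% + 61% = 73%.
Chain via Talon Trust → Wildmere Manufacturing Inc. → Copperline Media Ltd (R1): 53% × 44% × 33% × 47% = 3.616932% of Vantage Logistics SA.
Chain via Granite Shipping BV → Redpoint Mining NL → Orion Holdings Ltd (R1): 73% × 72% × 26% × 38% = 5.192928% of Vantage Logistics SA.
Aggregating (R3): 3.616932% + 5.192928% = 8.80986%.
8.80986% falls short of the 25% threshold by 16.19014 percentage points.

16.19014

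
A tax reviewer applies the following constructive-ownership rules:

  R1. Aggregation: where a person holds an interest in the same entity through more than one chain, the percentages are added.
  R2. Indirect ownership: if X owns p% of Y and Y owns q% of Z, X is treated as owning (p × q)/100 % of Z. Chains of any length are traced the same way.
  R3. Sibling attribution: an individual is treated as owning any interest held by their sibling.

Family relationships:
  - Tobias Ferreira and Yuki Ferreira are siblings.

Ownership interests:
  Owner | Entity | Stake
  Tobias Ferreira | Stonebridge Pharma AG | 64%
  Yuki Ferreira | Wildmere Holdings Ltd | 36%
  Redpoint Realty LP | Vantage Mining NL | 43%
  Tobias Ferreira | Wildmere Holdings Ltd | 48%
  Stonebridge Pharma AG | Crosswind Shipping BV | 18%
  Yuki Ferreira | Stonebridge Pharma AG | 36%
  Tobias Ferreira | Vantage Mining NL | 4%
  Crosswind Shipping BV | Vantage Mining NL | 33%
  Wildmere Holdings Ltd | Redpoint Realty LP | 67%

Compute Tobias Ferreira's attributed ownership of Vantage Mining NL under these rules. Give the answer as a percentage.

34.1404%

By sibling attribution (R3), Tobias Ferreira is treated as also owning Yuki Ferreira's interest in Stonebridge Pharma AG, giving 64% + 36% = 100%.
By sibling attribution (R3), Tobias Ferreira is treated as also owning Yuki Ferreira's interest in Wildmere Holdings Ltd, giving 48% + 36% = 84%.
Chain via Stonebridge Pharma AG → Crosswind Shipping BV (R2): 100% × 18% × 33% = 5.94% of Vantage Mining NL.
Chain via Wildmere Holdings Ltd → Redpoint Realty LP (R2): 84% × 67% × 43% = 24.2004% of Vantage Mining NL.
Direct interest in Vantage Mining NL: 4%.
Aggregating (R1): 5.94% + 24.2004% + 4% = 34.1404%.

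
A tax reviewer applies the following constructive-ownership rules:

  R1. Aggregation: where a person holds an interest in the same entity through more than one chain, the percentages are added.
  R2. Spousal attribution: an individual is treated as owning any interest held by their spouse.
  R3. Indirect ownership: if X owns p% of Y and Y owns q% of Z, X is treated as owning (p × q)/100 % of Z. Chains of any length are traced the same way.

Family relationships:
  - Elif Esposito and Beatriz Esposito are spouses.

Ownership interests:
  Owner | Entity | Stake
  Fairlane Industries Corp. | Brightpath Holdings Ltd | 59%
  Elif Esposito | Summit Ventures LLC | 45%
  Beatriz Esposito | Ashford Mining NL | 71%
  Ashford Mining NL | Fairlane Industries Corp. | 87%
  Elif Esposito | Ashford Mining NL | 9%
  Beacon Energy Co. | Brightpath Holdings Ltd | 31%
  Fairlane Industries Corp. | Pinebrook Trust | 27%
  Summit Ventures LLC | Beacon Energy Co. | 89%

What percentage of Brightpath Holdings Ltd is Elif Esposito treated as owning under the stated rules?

53.4795%

By spousal attribution (R2), Elif Esposito is treated as also owning Beatriz Esposito's interest in Ashford Mining NL, giving 9% + 71% = 80%.
Chain via Summit Ventures LLC → Beacon Energy Co. (R3): 45% × 89% × 31% = 12.4155% of Brightpath Holdings Ltd.
Chain via Ashford Mining NL → Fairlane Industries Corp. (R3): 80% × 87% × 59% = 41.064% of Brightpath Holdings Ltd.
Aggregating (R1): 12.4155% + 41.064% = 53.4795%.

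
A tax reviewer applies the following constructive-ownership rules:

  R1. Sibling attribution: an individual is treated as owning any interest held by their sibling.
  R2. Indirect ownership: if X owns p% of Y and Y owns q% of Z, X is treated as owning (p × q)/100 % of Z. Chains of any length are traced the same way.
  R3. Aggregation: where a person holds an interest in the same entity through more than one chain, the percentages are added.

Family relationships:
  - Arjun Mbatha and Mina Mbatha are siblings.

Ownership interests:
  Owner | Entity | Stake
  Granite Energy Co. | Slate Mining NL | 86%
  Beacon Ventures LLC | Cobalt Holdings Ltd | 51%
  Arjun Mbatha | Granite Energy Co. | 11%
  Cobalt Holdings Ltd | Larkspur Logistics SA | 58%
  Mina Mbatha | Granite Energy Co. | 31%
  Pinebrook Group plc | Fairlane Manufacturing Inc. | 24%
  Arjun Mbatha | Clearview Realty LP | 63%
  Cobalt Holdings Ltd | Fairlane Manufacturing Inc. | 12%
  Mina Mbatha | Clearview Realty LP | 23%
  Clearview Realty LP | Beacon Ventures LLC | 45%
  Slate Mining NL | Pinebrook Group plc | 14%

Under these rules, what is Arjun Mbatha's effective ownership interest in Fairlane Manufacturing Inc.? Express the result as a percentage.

3.582072%

By sibling attribution (R1), Arjun Mbatha is treated as also owning Mina Mbatha's interest in Clearview Realty LP, giving 63% + 23% = 86%.
By sibling attribution (R1), Arjun Mbatha is treated as also owning Mina Mbatha's interest in Granite Energy Co, giving 11% + 31% = 42%.
Chain via Clearview Realty LP → Beacon Ventures LLC → Cobalt Holdings Ltd (R2): 86% × 45% × 51% × 12% = 2.36844% of Fairlane Manufacturing Inc.
Chain via Granite Energy Co. → Slate Mining NL → Pinebrook Group plc (R2): 42% × 86% × 14% × 24% = 1.213632% of Fairlane Manufacturing Inc.
Aggregating (R3): 2.36844% + 1.213632% = 3.582072%.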